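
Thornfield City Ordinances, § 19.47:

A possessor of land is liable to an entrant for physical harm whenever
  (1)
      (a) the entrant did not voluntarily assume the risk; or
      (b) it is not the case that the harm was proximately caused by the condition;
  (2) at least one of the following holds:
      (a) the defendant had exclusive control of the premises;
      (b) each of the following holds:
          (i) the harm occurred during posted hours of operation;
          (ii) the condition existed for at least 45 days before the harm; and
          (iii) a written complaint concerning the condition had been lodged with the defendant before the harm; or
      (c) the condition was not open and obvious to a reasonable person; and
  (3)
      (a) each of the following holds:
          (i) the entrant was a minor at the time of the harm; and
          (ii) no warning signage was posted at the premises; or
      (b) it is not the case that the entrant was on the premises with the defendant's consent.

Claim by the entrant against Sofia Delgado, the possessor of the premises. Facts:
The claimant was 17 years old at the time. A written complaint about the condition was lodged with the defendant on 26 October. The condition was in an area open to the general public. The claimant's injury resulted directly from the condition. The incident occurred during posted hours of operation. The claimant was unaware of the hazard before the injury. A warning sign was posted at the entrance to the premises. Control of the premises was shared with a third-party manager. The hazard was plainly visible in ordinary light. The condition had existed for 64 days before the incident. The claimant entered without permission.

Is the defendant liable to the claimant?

(a) no assumed risk — holds.
(b) not (proximate cause) — fails.
(1) = T OR F = true.
(a) exclusive control — fails.
(i) during posted hours — met.
(ii) condition ≥45 days old — holds.
(iii) complaint lodged — met.
(b) = T AND T AND T = true.
(c) not open/obvious — fails.
(2) = F OR T OR F = true.
(i) entrant a minor — holds.
(ii) no signage posted — not satisfied.
(a): T AND F → false.
(b) not (consent to enter) — met.
(3): F OR T → true.
Overall: T AND T AND T → true.

Yes — liable.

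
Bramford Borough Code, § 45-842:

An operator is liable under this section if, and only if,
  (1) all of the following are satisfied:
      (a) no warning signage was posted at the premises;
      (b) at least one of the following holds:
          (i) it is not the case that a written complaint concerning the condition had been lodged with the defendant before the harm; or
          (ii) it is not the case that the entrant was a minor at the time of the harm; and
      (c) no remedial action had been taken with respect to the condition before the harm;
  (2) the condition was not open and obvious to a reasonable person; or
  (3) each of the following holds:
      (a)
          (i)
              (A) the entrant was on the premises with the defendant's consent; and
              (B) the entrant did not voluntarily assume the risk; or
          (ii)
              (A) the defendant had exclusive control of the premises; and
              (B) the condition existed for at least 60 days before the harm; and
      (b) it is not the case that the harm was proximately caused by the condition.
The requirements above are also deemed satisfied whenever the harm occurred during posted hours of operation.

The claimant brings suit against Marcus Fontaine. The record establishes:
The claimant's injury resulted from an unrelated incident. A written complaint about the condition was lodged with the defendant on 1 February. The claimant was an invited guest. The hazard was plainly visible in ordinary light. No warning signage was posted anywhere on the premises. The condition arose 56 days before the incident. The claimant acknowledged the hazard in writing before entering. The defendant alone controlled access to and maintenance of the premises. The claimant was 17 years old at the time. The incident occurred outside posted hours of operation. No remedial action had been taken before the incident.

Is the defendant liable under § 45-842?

(a) no signage posted — holds.
(i) not (complaint lodged) — not met.
(ii) not (entrant a minor) — not met.
(b): F OR F → false.
(c) no remedial action — met.
(1) = T AND F AND T = false.
(2) not open/obvious — not met.
(A) consent to enter — satisfied.
(B) no assumed risk — not met.
(i) = T AND F = false.
(A) exclusive control — met.
(B) condition ≥60 days old — not met.
(ii) = T AND F = false.
(a): F OR F → false.
(b) not (proximate cause) — met.
So (3) is not satisfied (F AND T).
Overall = F OR F OR F = false.
Exception (during posted hours) — not satisfied.
Result: main false OR exception false → false.

No — not liable.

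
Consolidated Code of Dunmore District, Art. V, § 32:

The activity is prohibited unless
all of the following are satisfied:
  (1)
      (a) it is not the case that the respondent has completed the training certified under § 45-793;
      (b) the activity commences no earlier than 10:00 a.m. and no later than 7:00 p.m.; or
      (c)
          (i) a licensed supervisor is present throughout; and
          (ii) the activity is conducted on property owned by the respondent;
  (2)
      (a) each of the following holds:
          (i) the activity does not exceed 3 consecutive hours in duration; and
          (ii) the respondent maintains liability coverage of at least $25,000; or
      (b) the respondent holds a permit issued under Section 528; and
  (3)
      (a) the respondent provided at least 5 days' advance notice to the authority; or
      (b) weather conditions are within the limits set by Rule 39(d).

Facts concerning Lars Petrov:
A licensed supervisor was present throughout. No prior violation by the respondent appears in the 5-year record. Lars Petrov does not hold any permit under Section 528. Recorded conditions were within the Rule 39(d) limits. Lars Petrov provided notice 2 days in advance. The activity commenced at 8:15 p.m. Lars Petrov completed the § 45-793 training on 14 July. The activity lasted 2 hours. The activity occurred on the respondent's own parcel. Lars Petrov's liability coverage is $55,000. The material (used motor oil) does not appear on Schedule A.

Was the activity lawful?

(a) not (training certified) — not met.
(b) start within hours — not met.
(i) supervisor present — satisfied.
(ii) own property — holds.
So (c) is satisfied (T AND T).
So (1) is satisfied (F OR F OR T).
(i) ≤ 3 hrs duration — satisfied.
(ii) coverage ≥ $25,000 — met.
(a): T AND T → true.
(b) holds permit — not satisfied.
So (2) is satisfied (T OR F).
(a) ≥5 days' notice — not met.
(b) weather ok — met.
(3): F OR T → true.
Overall: T AND T AND T → true.

Yes — lawful.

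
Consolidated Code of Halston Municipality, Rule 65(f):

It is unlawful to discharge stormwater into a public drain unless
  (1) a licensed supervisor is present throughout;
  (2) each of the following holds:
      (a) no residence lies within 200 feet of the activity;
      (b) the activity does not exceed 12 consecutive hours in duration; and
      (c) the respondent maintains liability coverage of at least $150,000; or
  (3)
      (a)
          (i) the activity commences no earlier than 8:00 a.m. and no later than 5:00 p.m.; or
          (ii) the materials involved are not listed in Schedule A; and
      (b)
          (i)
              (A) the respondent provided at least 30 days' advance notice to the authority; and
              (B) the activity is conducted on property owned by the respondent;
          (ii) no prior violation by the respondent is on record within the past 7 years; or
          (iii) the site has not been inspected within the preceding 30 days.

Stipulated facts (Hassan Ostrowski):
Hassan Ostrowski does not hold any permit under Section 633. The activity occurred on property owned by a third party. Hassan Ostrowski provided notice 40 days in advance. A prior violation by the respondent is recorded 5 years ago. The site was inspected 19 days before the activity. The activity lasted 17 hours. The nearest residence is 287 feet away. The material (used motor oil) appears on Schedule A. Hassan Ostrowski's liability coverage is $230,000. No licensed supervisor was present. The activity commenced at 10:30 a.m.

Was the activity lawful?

No — unlawful.

(1) supervisor present — fails.
(a) no residence in 200 ft — met.
(b) ≤ 12 hrs duration — not satisfied.
(c) coverage ≥ $150,000 — met.
(2): T AND F AND T → false.
(i) start within hours — holds.
(ii) not (Schedule A material) — not satisfied.
So (a) is satisfied (T OR F).
(A) ≥30 days' notice — met.
(B) own property — fails.
(i): T AND F → false.
(ii) no prior violation — fails.
(iii) not (site inspected) — not met.
So (b) is not satisfied (F OR F OR F).
(3): T AND F → false.
So Overall is not satisfied (F OR F OR F).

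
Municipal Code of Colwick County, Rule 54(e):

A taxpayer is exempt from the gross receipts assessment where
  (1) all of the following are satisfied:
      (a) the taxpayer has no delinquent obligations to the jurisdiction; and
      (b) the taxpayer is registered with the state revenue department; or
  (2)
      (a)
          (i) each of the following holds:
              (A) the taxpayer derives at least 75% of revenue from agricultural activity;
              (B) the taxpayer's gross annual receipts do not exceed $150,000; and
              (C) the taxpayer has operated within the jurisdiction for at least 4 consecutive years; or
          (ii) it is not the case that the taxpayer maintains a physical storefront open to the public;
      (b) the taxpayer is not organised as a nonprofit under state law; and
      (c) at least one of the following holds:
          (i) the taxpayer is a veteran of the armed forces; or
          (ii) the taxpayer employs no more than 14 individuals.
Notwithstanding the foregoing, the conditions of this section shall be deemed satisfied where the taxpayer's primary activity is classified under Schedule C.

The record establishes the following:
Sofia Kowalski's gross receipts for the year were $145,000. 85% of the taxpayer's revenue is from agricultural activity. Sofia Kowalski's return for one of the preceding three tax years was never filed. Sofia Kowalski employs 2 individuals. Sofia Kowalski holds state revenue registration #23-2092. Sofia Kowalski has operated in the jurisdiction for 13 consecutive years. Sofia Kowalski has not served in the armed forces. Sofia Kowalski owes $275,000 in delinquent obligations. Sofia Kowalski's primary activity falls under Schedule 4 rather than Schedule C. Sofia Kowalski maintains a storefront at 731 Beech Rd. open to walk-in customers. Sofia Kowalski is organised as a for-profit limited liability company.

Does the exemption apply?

Yes — exempt.

(a) no delinquency — not satisfied.
(b) state-registered — met.
(1) = F AND T = false.
(A) ≥75% agricultural — holds.
(B) receipts ≤ $150,000 — met.
(C) ≥ 4 yrs in jurisdiction — met.
(i): T AND T AND T → true.
(ii) not (has storefront) — fails.
(a): T OR F → true.
(b) not (nonprofit) — holds.
(i) veteran — fails.
(ii) ≤ 14 employees — satisfied.
(c) = F OR T = true.
(2) = T AND T AND T = true.
Overall: F OR T → true.
Exception (Schedule C activity) — not satisfied.
Result: main true OR exception false → true.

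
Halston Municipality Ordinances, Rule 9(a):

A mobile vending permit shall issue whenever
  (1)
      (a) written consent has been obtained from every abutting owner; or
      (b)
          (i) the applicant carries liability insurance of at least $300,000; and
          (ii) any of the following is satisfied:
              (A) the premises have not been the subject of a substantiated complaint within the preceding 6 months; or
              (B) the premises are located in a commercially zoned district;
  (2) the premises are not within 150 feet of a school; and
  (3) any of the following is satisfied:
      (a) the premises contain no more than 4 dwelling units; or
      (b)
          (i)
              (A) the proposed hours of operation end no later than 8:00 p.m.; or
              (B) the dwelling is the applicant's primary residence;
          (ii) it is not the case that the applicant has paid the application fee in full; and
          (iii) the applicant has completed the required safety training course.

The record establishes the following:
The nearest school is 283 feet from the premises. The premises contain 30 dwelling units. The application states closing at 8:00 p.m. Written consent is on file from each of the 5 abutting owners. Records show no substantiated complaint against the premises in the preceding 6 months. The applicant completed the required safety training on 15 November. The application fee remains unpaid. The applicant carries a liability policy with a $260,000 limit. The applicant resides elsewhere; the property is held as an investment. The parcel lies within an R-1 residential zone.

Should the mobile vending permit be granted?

Yes — granted.

(a) all abutters consent — holds.
(i) insurance ≥ $300,000 — fails.
(A) no complaint in 6 mo. — satisfied.
(B) commercially zoned — not satisfied.
(ii): T OR F → true.
(b): F AND T → false.
So (1) is satisfied (T OR F).
(2) ≥150 ft from school — met.
(a) ≤ 4 units — not met.
(A) closes by 8 p.m. — satisfied.
(B) primary residence — fails.
(i): T OR F → true.
(ii) not (fee paid) — met.
(iii) safety training — satisfied.
(b): T AND T AND T → true.
(3): F OR T → true.
Overall = T AND T AND T = true.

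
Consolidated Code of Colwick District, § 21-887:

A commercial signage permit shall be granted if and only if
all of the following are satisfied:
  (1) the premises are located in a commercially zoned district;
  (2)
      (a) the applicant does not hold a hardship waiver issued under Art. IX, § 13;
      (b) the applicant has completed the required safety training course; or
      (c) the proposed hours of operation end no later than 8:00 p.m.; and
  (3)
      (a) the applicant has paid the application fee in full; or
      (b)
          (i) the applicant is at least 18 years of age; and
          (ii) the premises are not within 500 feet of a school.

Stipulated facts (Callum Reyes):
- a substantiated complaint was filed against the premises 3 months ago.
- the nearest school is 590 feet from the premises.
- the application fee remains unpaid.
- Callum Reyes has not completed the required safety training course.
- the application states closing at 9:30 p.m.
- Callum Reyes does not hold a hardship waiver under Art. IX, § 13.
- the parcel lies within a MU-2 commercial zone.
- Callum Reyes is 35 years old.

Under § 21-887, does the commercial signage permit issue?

(1) commercially zoned — holds.
(a) not (hardship waiver) — holds.
(b) safety training — not met.
(c) closes by 8 p.m. — not met.
(2) = T OR F OR F = true.
(a) fee paid — not met.
(i) age ≥ 18 — met.
(ii) ≥500 ft from school — holds.
So (b) is satisfied (T AND T).
(3): F OR T → true.
So Overall is satisfied (T AND T AND T).

Yes — granted.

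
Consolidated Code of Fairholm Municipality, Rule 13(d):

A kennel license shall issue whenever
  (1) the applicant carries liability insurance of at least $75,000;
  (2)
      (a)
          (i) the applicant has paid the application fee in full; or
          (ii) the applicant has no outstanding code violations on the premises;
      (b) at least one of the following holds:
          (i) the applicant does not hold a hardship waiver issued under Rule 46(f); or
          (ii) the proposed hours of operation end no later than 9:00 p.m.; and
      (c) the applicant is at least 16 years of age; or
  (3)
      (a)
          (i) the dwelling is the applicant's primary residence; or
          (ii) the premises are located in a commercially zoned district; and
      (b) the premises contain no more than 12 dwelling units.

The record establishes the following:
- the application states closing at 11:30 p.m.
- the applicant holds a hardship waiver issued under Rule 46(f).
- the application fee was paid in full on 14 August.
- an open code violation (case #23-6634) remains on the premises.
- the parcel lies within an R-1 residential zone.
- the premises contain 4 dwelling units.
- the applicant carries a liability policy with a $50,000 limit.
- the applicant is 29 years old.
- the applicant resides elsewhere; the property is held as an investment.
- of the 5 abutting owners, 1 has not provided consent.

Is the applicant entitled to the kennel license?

No — denied.

(1) insurance ≥ $75,000 — not satisfied.
(i) fee paid — satisfied.
(ii) no code violations — fails.
(a): T OR F → true.
(i) not (hardship waiver) — not met.
(ii) closes by 9 p.m. — not satisfied.
(b) = F OR F = false.
(c) age ≥ 16 — holds.
(2): T AND F AND T → false.
(i) primary residence — not satisfied.
(ii) commercially zoned — not satisfied.
So (a) is not satisfied (F OR F).
(b) ≤ 12 units — satisfied.
(3) = F AND T = false.
Overall = F OR F OR F = false.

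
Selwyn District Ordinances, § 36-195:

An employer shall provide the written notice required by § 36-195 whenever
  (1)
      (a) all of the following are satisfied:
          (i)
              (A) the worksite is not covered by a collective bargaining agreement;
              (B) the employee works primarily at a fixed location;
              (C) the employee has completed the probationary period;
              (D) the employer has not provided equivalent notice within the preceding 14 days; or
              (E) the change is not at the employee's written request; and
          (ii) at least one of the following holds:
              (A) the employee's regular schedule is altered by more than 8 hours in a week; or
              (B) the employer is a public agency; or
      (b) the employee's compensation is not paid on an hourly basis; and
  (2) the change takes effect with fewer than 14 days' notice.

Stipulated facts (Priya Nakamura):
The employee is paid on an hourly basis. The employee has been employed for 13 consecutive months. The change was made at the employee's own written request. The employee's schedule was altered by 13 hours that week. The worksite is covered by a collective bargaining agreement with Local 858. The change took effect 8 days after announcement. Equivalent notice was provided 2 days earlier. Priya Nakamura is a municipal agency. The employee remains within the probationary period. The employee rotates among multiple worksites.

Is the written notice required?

No — not required.

(A) no CBA — not met.
(B) fixed location — not satisfied.
(C) past probation — not satisfied.
(D) no recent notice — not met.
(E) not employee-requested — fails.
(i): F OR F OR F OR F OR F → false.
(A) schedule shift > 8h — holds.
(B) public agency — met.
(ii): T OR T → true.
(a) = F AND T = false.
(b) not (hourly-paid) — fails.
(1): F OR F → false.
(2) < 14 days' notice — holds.
Overall = F AND T = false.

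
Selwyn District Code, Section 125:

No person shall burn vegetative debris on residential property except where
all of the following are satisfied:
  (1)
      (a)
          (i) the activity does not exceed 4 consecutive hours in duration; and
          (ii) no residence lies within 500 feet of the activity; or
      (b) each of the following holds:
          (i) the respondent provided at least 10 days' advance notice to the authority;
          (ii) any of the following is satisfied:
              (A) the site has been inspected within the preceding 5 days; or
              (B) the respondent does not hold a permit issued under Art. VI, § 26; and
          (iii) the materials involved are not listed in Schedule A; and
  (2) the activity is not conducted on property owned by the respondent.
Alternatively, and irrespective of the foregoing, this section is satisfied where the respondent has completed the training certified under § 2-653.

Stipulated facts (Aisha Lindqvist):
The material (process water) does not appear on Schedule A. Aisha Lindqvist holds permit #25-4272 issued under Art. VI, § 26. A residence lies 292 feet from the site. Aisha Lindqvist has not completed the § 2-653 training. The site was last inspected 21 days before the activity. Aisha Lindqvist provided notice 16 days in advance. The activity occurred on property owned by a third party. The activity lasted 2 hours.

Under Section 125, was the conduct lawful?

No — unlawful.

(i) ≤ 4 hrs duration — satisfied.
(ii) no residence in 500 ft — not met.
So (a) is not satisfied (T AND F).
(i) ≥10 days' notice — satisfied.
(A) site inspected — not met.
(B) not (holds permit) — not met.
(ii): F OR F → false.
(iii) not (Schedule A material) — met.
(b): T AND F AND T → false.
So (1) is not satisfied (F OR F).
(2) not (own property) — satisfied.
Overall = F AND T = false.
Exception (training certified) — not satisfied.
Result: main false OR exception false → false.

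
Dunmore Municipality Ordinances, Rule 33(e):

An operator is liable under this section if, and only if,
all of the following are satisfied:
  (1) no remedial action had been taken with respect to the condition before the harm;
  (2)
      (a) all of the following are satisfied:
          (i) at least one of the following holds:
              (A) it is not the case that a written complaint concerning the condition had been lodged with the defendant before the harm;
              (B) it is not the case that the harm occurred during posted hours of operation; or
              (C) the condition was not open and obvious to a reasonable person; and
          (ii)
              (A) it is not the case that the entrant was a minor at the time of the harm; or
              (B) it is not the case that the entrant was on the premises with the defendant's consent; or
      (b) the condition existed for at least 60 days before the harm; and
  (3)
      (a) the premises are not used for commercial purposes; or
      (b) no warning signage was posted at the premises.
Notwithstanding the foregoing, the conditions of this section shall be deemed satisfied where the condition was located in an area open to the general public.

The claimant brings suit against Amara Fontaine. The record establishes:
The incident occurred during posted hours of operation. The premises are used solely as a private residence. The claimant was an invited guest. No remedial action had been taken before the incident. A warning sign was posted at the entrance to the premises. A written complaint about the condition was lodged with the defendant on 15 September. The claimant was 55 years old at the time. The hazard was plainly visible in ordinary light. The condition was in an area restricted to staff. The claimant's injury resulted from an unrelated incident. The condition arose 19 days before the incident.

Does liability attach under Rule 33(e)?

(1) no remedial action — satisfied.
(A) not (complaint lodged) — fails.
(B) not (during posted hours) — fails.
(C) not open/obvious — fails.
(i): F OR F OR F → false.
(A) not (entrant a minor) — satisfied.
(B) not (consent to enter) — not met.
(ii): T OR F → true.
(a) = F AND T = false.
(b) condition ≥60 days old — fails.
(2): F OR F → false.
(a) not (commercial use) — holds.
(b) no signage posted — not met.
(3): T OR F → true.
So Overall is not satisfied (T AND F AND T).
Exception (public area) — not satisfied.
Result: main false OR exception false → false.

No — not liable.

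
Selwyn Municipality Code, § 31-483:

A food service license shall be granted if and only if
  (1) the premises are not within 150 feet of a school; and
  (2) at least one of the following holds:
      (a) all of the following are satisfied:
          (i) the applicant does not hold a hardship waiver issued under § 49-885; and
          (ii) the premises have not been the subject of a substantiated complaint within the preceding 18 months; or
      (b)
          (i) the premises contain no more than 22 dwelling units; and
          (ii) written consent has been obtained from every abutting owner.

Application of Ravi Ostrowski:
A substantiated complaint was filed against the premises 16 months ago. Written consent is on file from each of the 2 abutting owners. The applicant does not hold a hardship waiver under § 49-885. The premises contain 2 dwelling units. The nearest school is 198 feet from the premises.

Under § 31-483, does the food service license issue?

(1) ≥150 ft from school — met.
(i) not (hardship waiver) — met.
(ii) no complaint in 18 mo. — not met.
(a): T AND F → false.
(i) ≤ 22 units — holds.
(ii) all abutters consent — holds.
(b): T AND T → true.
(2): F OR T → true.
Overall: T AND T → true.

Yes — granted.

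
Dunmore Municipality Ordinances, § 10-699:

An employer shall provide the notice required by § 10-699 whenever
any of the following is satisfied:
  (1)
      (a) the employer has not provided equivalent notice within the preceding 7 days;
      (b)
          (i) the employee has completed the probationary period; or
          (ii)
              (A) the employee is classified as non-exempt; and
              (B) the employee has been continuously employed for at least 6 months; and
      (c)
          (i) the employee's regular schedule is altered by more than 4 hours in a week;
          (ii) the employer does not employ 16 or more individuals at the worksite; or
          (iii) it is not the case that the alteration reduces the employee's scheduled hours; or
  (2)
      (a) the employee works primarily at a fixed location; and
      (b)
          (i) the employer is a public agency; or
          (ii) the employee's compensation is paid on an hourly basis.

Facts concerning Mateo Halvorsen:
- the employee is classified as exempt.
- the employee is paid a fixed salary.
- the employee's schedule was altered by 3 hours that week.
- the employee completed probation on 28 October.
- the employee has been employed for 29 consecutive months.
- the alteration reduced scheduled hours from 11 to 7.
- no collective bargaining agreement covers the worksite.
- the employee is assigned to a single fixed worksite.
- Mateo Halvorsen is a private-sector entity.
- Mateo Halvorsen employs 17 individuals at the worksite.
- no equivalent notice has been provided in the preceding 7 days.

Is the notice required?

(a) no recent notice — satisfied.
(i) past probation — satisfied.
(A) non-exempt — not met.
(B) tenure ≥ 6 mo. — holds.
(ii) = F AND T = false.
(b) = T OR F = true.
(i) schedule shift > 4h — fails.
(ii) not (≥ 16 at site) — not met.
(iii) not (hours reduced) — not met.
(c): F OR F OR F → false.
(1): T AND T AND F → false.
(a) fixed location — holds.
(i) public agency — fails.
(ii) hourly-paid — fails.
(b) = F OR F = false.
(2) = T AND F = false.
Overall = F OR F = false.

No — not required.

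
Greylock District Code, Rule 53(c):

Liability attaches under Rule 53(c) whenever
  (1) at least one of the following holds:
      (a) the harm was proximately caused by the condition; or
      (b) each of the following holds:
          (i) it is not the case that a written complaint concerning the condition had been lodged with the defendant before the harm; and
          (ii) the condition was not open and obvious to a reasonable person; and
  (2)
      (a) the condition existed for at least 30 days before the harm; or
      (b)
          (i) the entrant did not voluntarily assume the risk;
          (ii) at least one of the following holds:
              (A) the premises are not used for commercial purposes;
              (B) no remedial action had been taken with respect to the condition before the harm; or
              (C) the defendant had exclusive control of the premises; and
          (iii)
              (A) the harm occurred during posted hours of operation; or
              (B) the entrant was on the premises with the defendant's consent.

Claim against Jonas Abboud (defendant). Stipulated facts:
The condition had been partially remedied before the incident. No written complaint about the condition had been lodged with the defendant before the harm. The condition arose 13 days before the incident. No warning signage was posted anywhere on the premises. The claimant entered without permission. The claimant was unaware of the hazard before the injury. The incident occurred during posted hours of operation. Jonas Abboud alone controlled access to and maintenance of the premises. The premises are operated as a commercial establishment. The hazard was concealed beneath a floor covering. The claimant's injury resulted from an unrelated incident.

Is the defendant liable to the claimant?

(a) proximate cause — not satisfied.
(i) not (complaint lodged) — satisfied.
(ii) not open/obvious — holds.
(b): T AND T → true.
(1): F OR T → true.
(a) condition ≥30 days old — fails.
(i) no assumed risk — holds.
(A) not (commercial use) — not satisfied.
(B) no remedial action — not satisfied.
(C) exclusive control — satisfied.
(ii) = F OR F OR T = true.
(A) during posted hours — holds.
(B) consent to enter — fails.
So (iii) is satisfied (T OR F).
So (b) is satisfied (T AND T AND T).
(2) = F OR T = true.
So Overall is satisfied (T AND T).

Yes — liable.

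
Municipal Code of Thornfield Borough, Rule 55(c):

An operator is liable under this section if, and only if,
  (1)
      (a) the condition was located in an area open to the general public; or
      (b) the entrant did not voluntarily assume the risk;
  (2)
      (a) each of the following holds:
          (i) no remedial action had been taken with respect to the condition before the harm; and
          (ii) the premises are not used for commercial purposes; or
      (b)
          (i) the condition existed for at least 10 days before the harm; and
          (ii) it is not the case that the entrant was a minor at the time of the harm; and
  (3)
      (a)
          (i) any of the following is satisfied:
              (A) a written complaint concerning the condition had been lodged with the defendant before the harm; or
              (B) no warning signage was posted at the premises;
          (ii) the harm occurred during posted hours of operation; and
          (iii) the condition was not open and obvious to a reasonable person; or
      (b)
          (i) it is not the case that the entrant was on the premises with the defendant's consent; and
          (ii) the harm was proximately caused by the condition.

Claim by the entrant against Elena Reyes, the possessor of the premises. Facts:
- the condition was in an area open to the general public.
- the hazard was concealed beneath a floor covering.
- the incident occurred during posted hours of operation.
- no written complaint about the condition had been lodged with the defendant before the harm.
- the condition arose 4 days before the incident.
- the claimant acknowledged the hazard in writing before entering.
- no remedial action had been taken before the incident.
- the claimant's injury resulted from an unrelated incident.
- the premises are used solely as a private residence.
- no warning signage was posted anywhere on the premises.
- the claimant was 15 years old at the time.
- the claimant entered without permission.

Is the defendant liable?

Yes — liable.

(a) public area — met.
(b) no assumed risk — not satisfied.
So (1) is satisfied (T OR F).
(i) no remedial action — holds.
(ii) not (commercial use) — met.
(a) = T AND T = true.
(i) condition ≥10 days old — not satisfied.
(ii) not (entrant a minor) — not satisfied.
(b): F AND F → false.
So (2) is satisfied (T OR F).
(A) complaint lodged — not met.
(B) no signage posted — satisfied.
(i) = F OR T = true.
(ii) during posted hours — satisfied.
(iii) not open/obvious — met.
So (a) is satisfied (T AND T AND T).
(i) not (consent to enter) — satisfied.
(ii) proximate cause — not satisfied.
So (b) is not satisfied (T AND F).
(3) = T OR F = true.
Overall: T AND T AND T → true.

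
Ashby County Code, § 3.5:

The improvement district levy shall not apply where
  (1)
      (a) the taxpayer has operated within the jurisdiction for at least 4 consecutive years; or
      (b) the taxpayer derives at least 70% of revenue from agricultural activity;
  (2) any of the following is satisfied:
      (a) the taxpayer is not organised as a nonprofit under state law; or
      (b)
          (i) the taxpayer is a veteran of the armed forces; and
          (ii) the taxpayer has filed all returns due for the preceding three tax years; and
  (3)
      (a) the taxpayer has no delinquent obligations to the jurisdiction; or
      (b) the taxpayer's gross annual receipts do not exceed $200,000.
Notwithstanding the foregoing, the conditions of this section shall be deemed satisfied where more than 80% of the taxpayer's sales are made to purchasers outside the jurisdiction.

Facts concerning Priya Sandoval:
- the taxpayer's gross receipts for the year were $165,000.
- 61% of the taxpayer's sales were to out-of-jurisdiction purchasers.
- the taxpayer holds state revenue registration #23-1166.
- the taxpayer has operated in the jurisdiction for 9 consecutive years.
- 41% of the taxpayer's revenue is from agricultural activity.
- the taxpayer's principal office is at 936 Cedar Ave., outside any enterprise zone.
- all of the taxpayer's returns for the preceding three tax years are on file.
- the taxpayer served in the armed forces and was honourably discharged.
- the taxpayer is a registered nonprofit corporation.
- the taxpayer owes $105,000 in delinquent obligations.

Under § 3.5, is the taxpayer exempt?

(a) ≥ 4 yrs in jurisdiction — met.
(b) ≥70% agricultural — not satisfied.
So (1) is satisfied (T OR F).
(a) not (nonprofit) — not satisfied.
(i) veteran — met.
(ii) returns current — met.
(b) = T AND T = true.
(2): F OR T → true.
(a) no delinquency — not met.
(b) receipts ≤ $200,000 — satisfied.
(3) = F OR T = true.
Overall = T AND T AND T = true.
Exception (>80% out-of-jur. sales) — not satisfied.
Result: main true OR exception false → true.

Yes — exempt.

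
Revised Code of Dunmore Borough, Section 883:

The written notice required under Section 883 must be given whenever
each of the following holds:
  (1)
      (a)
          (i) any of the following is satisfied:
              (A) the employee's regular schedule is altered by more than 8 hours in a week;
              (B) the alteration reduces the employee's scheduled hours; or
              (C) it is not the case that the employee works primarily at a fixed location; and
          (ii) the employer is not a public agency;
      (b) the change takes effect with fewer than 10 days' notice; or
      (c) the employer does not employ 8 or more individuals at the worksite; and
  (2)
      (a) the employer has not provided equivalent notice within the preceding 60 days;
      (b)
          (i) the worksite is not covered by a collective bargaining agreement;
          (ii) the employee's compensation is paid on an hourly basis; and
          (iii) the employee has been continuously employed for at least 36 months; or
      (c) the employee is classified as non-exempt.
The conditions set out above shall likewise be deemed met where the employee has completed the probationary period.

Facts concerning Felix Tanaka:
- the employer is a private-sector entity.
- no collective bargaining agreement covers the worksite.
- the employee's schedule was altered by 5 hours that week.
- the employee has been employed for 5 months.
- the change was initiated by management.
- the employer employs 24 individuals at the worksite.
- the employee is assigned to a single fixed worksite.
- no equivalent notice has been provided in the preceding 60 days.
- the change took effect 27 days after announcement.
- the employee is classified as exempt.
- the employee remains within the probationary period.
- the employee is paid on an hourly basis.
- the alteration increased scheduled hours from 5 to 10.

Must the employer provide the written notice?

(A) schedule shift > 8h — not met.
(B) hours reduced — fails.
(C) not (fixed location) — fails.
So (i) is not satisfied (F OR F OR F).
(ii) not (public agency) — holds.
So (a) is not satisfied (F AND T).
(b) < 10 days' notice — not satisfied.
(c) not (≥ 8 at site) — not met.
(1): F OR F OR F → false.
(a) no recent notice — met.
(i) no CBA — holds.
(ii) hourly-paid — satisfied.
(iii) tenure ≥ 36 mo. — not satisfied.
(b) = T AND T AND F = false.
(c) non-exempt — fails.
So (2) is satisfied (T OR F OR F).
Overall = F AND T = false.
Exception (past probation) — not satisfied.
Result: main false OR exception false → false.

No — not required.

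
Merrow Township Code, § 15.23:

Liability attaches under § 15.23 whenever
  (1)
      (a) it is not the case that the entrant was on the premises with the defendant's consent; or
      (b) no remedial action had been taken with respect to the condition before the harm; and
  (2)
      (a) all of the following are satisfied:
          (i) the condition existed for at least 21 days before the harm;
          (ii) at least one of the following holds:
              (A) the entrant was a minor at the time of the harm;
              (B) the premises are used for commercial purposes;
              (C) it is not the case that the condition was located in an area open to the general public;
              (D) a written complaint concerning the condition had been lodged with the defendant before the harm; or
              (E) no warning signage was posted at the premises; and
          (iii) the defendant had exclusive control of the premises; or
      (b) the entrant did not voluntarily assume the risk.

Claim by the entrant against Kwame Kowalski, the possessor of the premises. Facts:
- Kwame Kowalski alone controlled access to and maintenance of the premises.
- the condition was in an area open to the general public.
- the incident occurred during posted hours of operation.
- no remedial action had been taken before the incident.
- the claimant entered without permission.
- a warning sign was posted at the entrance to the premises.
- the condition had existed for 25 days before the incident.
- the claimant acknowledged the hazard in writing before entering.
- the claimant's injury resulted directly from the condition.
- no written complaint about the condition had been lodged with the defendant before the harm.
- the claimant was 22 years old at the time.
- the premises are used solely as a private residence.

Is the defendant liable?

(a) not (consent to enter) — met.
(b) no remedial action — holds.
So (1) is satisfied (T OR T).
(i) condition ≥21 days old — satisfied.
(A) entrant a minor — not met.
(B) commercial use — not met.
(C) not (public area) — not satisfied.
(D) complaint lodged — not satisfied.
(E) no signage posted — not satisfied.
(ii): F OR F OR F OR F OR F → false.
(iii) exclusive control — holds.
(a) = T AND F AND T = false.
(b) no assumed risk — not satisfied.
So (2) is not satisfied (F OR F).
Overall = T AND F = false.

No — not liable.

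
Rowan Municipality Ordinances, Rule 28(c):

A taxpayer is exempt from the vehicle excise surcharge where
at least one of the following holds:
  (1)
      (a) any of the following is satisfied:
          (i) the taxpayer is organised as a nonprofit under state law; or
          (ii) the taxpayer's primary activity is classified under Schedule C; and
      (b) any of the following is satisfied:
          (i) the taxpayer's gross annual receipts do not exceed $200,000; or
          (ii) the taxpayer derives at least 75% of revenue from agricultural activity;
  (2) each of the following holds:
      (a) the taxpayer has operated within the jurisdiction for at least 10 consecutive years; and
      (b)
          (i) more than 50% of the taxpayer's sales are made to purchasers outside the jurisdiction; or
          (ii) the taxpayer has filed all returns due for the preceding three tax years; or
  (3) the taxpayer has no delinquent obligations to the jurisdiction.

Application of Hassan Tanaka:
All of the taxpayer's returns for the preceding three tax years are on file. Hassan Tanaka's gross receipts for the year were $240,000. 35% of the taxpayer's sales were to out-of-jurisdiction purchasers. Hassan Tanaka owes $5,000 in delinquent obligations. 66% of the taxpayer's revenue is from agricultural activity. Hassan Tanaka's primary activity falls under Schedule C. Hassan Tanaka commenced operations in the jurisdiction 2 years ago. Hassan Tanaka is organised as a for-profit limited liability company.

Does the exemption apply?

(i) nonprofit — fails.
(ii) Schedule C activity — holds.
(a): F OR T → true.
(i) receipts ≤ $200,000 — not satisfied.
(ii) ≥75% agricultural — not satisfied.
So (b) is not satisfied (F OR F).
(1): T AND F → false.
(a) ≥ 10 yrs in jurisdiction — fails.
(i) >50% out-of-jur. sales — not satisfied.
(ii) returns current — met.
So (b) is satisfied (F OR T).
(2) = F AND T = false.
(3) no delinquency — fails.
Overall = F OR F OR F = false.

No — not exempt.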